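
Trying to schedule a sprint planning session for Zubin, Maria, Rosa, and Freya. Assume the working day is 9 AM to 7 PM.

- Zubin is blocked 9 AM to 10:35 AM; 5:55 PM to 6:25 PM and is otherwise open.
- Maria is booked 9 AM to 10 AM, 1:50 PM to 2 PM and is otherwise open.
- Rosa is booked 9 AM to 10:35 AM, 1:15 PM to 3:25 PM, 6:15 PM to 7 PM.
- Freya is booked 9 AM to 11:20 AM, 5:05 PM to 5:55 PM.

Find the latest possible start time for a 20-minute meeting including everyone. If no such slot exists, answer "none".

16:45

Zubin free: 10:35-17:55, 18:25-19:00 (invert busy blocks within the working day).
Maria free: 10:00-13:50, 14:00-19:00 (invert busy blocks within the working day).
Rosa free: 10:35-13:15, 15:25-18:15 (invert busy blocks within the working day).
Freya free: 11:20-17:05, 17:55-19:00 (invert busy blocks within the working day).
Zubin ∩ Maria: 10:35-13:50, 14:00-17:55, 18:25-19:00.
Zubin ∩ Maria ∩ Rosa: 10:35-13:15, 15:25-17:55.
Zubin ∩ Maria ∩ Rosa ∩ Freya: 11:20-13:15, 15:25-17:05.
The last common window of at least 20 minutes is 15:25-17:05; a 20-minute meeting can start as late as 16:45 and still end by 17:05.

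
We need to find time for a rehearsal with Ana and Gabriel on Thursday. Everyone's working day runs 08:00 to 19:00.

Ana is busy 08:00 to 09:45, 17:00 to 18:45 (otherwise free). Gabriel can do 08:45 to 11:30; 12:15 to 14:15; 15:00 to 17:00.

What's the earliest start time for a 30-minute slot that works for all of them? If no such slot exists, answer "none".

Ana free: 09:45-17:00, 18:45-19:00 (invert busy blocks within the working day).
Gabriel free: 08:45-11:30, 12:15-14:15, 15:00-17:00.
Ana ∩ Gabriel: 09:45-11:30, 12:15-14:15, 15:00-17:00.
Those are the intersection windows.
The first common window of at least 30 minutes is 09:45-11:30, so the earliest start is 09:45.

09:45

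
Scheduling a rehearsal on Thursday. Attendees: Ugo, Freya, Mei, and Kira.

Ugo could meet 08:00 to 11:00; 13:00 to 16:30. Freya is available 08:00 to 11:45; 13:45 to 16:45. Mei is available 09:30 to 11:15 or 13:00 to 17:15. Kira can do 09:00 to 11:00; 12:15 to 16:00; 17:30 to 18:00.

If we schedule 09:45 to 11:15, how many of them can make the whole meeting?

2

Freya and Mei can make the full 09:45-11:15 slot — that's 2.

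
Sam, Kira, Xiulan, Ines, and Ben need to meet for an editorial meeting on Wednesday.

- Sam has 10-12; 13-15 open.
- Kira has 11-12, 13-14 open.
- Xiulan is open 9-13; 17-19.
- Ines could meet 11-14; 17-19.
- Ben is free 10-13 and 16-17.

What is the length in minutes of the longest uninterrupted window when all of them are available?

Sam ∩ Kira: 11:00-12:00, 13:00-14:00.
Sam ∩ Kira ∩ Xiulan: 11:00-12:00.
Sam ∩ Kira ∩ Xiulan ∩ Ines: 11:00-12:00.
Sam ∩ Kira ∩ Xiulan ∩ Ines ∩ Ben: 11:00-12:00.
Those are the intersection windows.
The longest is 11:00-12:00 at 60 minutes.

60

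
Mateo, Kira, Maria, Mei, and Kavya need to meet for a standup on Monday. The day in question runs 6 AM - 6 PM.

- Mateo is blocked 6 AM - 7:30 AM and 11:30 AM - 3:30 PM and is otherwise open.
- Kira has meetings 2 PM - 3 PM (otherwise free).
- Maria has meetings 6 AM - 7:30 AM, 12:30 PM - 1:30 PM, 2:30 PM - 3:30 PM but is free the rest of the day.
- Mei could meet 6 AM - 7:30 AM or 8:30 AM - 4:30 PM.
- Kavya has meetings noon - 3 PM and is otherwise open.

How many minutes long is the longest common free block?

Mateo free: 07:30-11:30, 15:30-18:00 (invert busy blocks within the working day).
Kira free: 06:00-14:00, 15:00-18:00 (invert busy blocks within the working day).
Maria free: 07:30-12:30, 13:30-14:30, 15:30-18:00 (invert busy blocks within the working day).
Mei free: 06:00-07:30, 08:30-16:30.
Kavya free: 06:00-12:00, 15:00-18:00 (invert busy blocks within the working day).
Mateo ∩ Kira: 07:30-11:30, 15:30-18:00.
Mateo ∩ Kira ∩ Maria: 07:30-11:30, 15:30-18:00.
Mateo ∩ Kira ∩ Maria ∩ Mei: 08:30-11:30, 15:30-16:30.
Mateo ∩ Kira ∩ Maria ∩ Mei ∩ Kavya: 08:30-11:30, 15:30-16:30.
The longest is 08:30-11:30 at 180 minutes.

180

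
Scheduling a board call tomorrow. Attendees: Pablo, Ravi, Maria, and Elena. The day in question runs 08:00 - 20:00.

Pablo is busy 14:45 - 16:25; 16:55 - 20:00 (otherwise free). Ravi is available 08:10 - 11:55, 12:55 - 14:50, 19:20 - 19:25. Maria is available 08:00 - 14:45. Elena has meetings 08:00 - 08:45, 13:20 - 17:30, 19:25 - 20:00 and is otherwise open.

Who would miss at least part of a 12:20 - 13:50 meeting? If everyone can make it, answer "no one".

Elena, Ravi

Pablo free: 08:00-14:45, 16:25-16:55 (invert busy blocks within the working day).
Ravi free: 08:10-11:55, 12:55-14:50, 19:20-19:25.
Maria free: 08:00-14:45.
Elena free: 08:45-13:20, 17:30-19:25 (invert busy blocks within the working day).
Pablo: free for 12:20-13:50. Ravi: not fully free for 12:20-13:50. Maria: free for 12:20-13:50. Elena: not fully free for 12:20-13:50.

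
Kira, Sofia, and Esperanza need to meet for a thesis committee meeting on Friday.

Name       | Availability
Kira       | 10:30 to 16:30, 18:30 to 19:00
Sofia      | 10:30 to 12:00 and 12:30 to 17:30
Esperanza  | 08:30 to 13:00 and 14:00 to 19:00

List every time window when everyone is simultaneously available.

10:30-12:00, 12:30-13:00, 14:00-16:30

Kira ∩ Sofia: 10:30-12:00, 12:30-16:30.
Kira ∩ Sofia ∩ Esperanza: 10:30-12:00, 12:30-13:00, 14:00-16:30.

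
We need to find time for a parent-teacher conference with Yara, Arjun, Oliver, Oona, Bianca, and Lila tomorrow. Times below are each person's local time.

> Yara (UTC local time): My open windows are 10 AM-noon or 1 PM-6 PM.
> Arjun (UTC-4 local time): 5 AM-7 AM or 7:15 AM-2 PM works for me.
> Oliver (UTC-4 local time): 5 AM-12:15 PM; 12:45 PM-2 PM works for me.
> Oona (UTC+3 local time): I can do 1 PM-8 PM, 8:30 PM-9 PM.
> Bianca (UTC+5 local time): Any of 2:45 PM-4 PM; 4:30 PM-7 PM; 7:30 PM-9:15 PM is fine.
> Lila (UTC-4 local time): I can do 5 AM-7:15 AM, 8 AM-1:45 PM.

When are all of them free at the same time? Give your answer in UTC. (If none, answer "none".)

10:00-11:00, 13:00-14:00, 14:30-16:15

Yara in UTC: 10:00-12:00, 13:00-18:00.
Arjun in UTC: 09:00-11:00, 11:15-18:00 (add 4h to convert from UTC-4).
Oliver in UTC: 09:00-16:15, 16:45-18:00 (add 4h to convert from UTC-4).
Oona in UTC: 10:00-17:00, 17:30-18:00 (subtract 3h to convert from UTC+3).
Bianca in UTC: 09:45-11:00, 11:30-14:00, 14:30-16:15 (subtract 5h to convert from UTC+5).
Lila in UTC: 09:00-11:15, 12:00-17:45 (add 4h to convert from UTC-4).
Yara ∩ Arjun: 10:00-11:00, 11:15-12:00, 13:00-18:00.
Yara ∩ Arjun ∩ Oliver: 10:00-11:00, 11:15-12:00, 13:00-16:15, 16:45-18:00.
Yara ∩ Arjun ∩ Oliver ∩ Oona: 10:00-11:00, 11:15-12:00, 13:00-16:15, 16:45-17:00, 17:30-18:00.
Yara ∩ Arjun ∩ Oliver ∩ Oona ∩ Bianca: 10:00-11:00, 11:30-12:00, 13:00-14:00, 14:30-16:15.
Yara ∩ Arjun ∩ Oliver ∩ Oona ∩ Bianca ∩ Lila: 10:00-11:00, 13:00-14:00, 14:30-16:15.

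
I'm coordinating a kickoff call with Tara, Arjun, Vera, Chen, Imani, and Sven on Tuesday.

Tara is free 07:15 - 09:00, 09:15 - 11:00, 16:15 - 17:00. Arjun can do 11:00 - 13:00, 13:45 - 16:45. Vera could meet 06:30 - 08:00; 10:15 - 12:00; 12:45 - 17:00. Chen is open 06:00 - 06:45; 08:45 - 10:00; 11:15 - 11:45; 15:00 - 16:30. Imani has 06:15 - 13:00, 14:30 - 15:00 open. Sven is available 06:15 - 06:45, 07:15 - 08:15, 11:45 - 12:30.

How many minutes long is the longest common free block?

0

Tara ∩ Arjun: 16:15-16:45.
Tara ∩ Arjun ∩ Vera: 16:15-16:45.
Tara ∩ Arjun ∩ Vera ∩ Chen: 16:15-16:30.
Tara ∩ Arjun ∩ Vera ∩ Chen ∩ Imani: ∅.
Tara ∩ Arjun ∩ Vera ∩ Chen ∩ Imani ∩ Sven: ∅.
There is no time when everyone is free.
No common window exists, so the longest block is 0 minutes.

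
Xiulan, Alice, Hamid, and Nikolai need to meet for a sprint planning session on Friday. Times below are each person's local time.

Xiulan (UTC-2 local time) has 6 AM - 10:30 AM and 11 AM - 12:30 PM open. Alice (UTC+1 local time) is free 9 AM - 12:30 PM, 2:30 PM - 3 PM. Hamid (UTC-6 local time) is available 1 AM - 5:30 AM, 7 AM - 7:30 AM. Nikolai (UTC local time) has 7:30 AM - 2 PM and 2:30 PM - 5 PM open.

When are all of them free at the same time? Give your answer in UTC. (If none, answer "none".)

Xiulan in UTC: 08:00-12:30, 13:00-14:30 (add 2h to convert from UTC-2).
Alice in UTC: 08:00-11:30, 13:30-14:00 (subtract 1h to convert from UTC+1).
Hamid in UTC: 07:00-11:30, 13:00-13:30 (add 6h to convert from UTC-6).
Nikolai in UTC: 07:30-14:00, 14:30-17:00.
Xiulan ∩ Alice: 08:00-11:30, 13:30-14:00.
Xiulan ∩ Alice ∩ Hamid: 08:00-11:30.
Xiulan ∩ Alice ∩ Hamid ∩ Nikolai: 08:00-11:30.
So the common availability across everyone is 08:00-11:30.

08:00-11:30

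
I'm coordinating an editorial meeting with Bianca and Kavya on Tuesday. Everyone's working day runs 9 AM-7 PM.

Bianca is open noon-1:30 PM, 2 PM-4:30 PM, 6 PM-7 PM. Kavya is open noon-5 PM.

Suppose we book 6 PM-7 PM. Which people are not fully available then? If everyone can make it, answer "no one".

Kavya

Bianca: free for 18:00-19:00. Kavya: not fully free for 18:00-19:00.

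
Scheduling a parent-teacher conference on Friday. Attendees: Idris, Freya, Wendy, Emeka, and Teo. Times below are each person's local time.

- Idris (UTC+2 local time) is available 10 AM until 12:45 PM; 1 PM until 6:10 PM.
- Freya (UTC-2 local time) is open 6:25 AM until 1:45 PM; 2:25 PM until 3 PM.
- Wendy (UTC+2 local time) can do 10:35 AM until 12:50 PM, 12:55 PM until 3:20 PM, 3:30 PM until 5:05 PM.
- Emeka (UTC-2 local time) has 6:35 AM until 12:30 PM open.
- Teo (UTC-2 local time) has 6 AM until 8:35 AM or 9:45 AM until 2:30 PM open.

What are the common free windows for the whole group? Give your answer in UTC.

08:35-10:35, 11:45-13:20, 13:30-14:30

Idris in UTC: 08:00-10:45, 11:00-16:10 (subtract 2h to convert from UTC+2).
Freya in UTC: 08:25-15:45, 16:25-17:00 (add 2h to convert from UTC-2).
Wendy in UTC: 08:35-10:50, 10:55-13:20, 13:30-15:05 (subtract 2h to convert from UTC+2).
Emeka in UTC: 08:35-14:30 (add 2h to convert from UTC-2).
Teo in UTC: 08:00-10:35, 11:45-16:30 (add 2h to convert from UTC-2).
Idris ∩ Freya: 08:25-10:45, 11:00-15:45.
Idris ∩ Freya ∩ Wendy: 08:35-10:45, 11:00-13:20, 13:30-15:05.
Idris ∩ Freya ∩ Wendy ∩ Emeka: 08:35-10:45, 11:00-13:20, 13:30-14:30.
Idris ∩ Freya ∩ Wendy ∩ Emeka ∩ Teo: 08:35-10:35, 11:45-13:20, 13:30-14:30.
So the common availability across everyone is 08:35-10:35, 11:45-13:20, 13:30-14:30.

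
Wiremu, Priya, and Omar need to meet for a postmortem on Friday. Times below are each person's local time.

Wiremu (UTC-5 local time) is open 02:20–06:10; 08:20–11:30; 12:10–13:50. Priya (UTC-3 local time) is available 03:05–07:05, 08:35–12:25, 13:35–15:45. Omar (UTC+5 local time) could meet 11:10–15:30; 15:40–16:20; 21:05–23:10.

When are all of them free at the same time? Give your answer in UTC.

07:20-10:05, 17:10-18:10

Wiremu in UTC: 07:20-11:10, 13:20-16:30, 17:10-18:50 (add 5h to convert from UTC-5).
Priya in UTC: 06:05-10:05, 11:35-15:25, 16:35-18:45 (add 3h to convert from UTC-3).
Omar in UTC: 06:10-10:30, 10:40-11:20, 16:05-18:10 (subtract 5h to convert from UTC+5).
Wiremu ∩ Priya: 07:20-10:05, 13:20-15:25, 17:10-18:45.
Wiremu ∩ Priya ∩ Omar: 07:20-10:05, 17:10-18:10.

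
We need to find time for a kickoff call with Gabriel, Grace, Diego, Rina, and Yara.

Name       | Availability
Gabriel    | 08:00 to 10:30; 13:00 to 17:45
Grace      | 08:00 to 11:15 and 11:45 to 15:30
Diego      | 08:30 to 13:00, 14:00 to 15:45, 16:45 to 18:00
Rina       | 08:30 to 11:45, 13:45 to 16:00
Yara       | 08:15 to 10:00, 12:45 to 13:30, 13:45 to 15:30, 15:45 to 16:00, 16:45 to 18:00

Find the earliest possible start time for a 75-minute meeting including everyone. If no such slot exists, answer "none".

Gabriel ∩ Grace: 08:00-10:30, 13:00-15:30.
Gabriel ∩ Grace ∩ Diego: 08:30-10:30, 14:00-15:30.
Gabriel ∩ Grace ∩ Diego ∩ Rina: 08:30-10:30, 14:00-15:30.
Gabriel ∩ Grace ∩ Diego ∩ Rina ∩ Yara: 08:30-10:00, 14:00-15:30.
Those are the intersection windows.
The first common window of at least 75 minutes is 08:30-10:00, so the earliest start is 08:30.

08:30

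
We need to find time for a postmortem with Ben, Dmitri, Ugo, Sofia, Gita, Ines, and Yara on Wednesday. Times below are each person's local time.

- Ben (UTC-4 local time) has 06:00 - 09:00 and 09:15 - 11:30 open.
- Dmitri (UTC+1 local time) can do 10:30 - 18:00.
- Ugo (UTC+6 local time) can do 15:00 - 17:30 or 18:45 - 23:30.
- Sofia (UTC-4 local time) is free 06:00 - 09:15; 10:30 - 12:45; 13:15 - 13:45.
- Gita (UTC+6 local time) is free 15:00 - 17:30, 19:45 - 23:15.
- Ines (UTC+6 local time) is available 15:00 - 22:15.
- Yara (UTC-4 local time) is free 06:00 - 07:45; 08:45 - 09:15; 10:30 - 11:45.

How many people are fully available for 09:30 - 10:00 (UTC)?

4

Ben in UTC: 10:00-13:00, 13:15-15:30 (add 4h to convert from UTC-4).
Dmitri in UTC: 09:30-17:00 (subtract 1h to convert from UTC+1).
Ugo in UTC: 09:00-11:30, 12:45-17:30 (subtract 6h to convert from UTC+6).
Sofia in UTC: 10:00-13:15, 14:30-16:45, 17:15-17:45 (add 4h to convert from UTC-4).
Gita in UTC: 09:00-11:30, 13:45-17:15 (subtract 6h to convert from UTC+6).
Ines in UTC: 09:00-16:15 (subtract 6h to convert from UTC+6).
Yara in UTC: 10:00-11:45, 12:45-13:15, 14:30-15:45 (add 4h to convert from UTC-4).
Dmitri, Ugo, Gita, and Ines can make the full 09:30-10:00 slot — that's 4.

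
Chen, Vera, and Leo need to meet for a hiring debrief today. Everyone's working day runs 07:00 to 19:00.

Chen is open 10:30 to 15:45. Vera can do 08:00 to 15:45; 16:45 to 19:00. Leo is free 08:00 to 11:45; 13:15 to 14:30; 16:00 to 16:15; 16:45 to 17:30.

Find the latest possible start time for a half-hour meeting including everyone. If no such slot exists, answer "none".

Chen ∩ Vera: 10:30-15:45.
Chen ∩ Vera ∩ Leo: 10:30-11:45, 13:15-14:30.
The last common window of at least 30 minutes is 13:15-14:30; a 30-minute meeting can start as late as 14:00 and still end by 14:30.

14:00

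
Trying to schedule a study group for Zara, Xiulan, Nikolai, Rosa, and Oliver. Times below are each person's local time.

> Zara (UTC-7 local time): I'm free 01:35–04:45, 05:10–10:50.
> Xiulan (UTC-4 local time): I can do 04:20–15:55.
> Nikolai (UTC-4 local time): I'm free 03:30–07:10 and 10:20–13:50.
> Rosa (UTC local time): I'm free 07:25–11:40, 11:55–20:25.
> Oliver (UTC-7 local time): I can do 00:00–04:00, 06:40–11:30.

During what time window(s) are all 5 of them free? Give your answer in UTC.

Zara in UTC: 08:35-11:45, 12:10-17:50 (add 7h to convert from UTC-7).
Xiulan in UTC: 08:20-19:55 (add 4h to convert from UTC-4).
Nikolai in UTC: 07:30-11:10, 14:20-17:50 (add 4h to convert from UTC-4).
Rosa in UTC: 07:25-11:40, 11:55-20:25.
Oliver in UTC: 07:00-11:00, 13:40-18:30 (add 7h to convert from UTC-7).
Zara ∩ Xiulan: 08:35-11:45, 12:10-17:50.
Zara ∩ Xiulan ∩ Nikolai: 08:35-11:10, 14:20-17:50.
Zara ∩ Xiulan ∩ Nikolai ∩ Rosa: 08:35-11:10, 14:20-17:50.
Zara ∩ Xiulan ∩ Nikolai ∩ Rosa ∩ Oliver: 08:35-11:00, 14:20-17:50.
Those are the intersection windows.

08:35-11:00, 14:20-17:50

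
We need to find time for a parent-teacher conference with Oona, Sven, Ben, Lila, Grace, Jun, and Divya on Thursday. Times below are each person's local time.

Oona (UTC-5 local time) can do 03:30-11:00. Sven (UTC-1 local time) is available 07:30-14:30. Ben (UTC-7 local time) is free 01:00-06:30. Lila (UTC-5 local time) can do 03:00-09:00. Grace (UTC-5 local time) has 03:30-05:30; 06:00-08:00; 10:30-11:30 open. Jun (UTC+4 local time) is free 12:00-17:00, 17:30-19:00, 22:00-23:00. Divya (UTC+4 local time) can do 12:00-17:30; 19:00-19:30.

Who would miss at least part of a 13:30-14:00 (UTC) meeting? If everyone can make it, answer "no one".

Oona in UTC: 08:30-16:00 (add 5h to convert from UTC-5).
Sven in UTC: 08:30-15:30 (add 1h to convert from UTC-1).
Ben in UTC: 08:00-13:30 (add 7h to convert from UTC-7).
Lila in UTC: 08:00-14:00 (add 5h to convert from UTC-5).
Grace in UTC: 08:30-10:30, 11:00-13:00, 15:30-16:30 (add 5h to convert from UTC-5).
Jun in UTC: 08:00-13:00, 13:30-15:00, 18:00-19:00 (subtract 4h to convert from UTC+4).
Divya in UTC: 08:00-13:30, 15:00-15:30 (subtract 4h to convert from UTC+4).
Oona: free for 13:30-14:00. Sven: free for 13:30-14:00. Ben: not fully free for 13:30-14:00. Lila: free for 13:30-14:00. Grace: not fully free for 13:30-14:00. Jun: free for 13:30-14:00. Divya: not fully free for 13:30-14:00.

Ben, Divya, Grace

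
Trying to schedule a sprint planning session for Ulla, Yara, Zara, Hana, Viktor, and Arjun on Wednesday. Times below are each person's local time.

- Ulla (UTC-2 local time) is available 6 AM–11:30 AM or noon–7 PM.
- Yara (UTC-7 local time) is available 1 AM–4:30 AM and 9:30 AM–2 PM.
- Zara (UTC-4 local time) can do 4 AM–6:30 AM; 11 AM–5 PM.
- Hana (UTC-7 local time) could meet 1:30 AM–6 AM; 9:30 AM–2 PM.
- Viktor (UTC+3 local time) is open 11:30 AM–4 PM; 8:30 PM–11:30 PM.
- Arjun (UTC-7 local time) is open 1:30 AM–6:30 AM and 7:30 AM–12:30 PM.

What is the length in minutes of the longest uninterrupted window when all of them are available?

120

Ulla in UTC: 08:00-13:30, 14:00-21:00 (add 2h to convert from UTC-2).
Yara in UTC: 08:00-11:30, 16:30-21:00 (add 7h to convert from UTC-7).
Zara in UTC: 08:00-10:30, 15:00-21:00 (add 4h to convert from UTC-4).
Hana in UTC: 08:30-13:00, 16:30-21:00 (add 7h to convert from UTC-7).
Viktor in UTC: 08:30-13:00, 17:30-20:30 (subtract 3h to convert from UTC+3).
Arjun in UTC: 08:30-13:30, 14:30-19:30 (add 7h to convert from UTC-7).
Ulla ∩ Yara: 08:00-11:30, 16:30-21:00.
Ulla ∩ Yara ∩ Zara: 08:00-10:30, 16:30-21:00.
Ulla ∩ Yara ∩ Zara ∩ Hana: 08:30-10:30, 16:30-21:00.
Ulla ∩ Yara ∩ Zara ∩ Hana ∩ Viktor: 08:30-10:30, 17:30-20:30.
Ulla ∩ Yara ∩ Zara ∩ Hana ∩ Viktor ∩ Arjun: 08:30-10:30, 17:30-19:30.
The longest is 08:30-10:30 at 120 minutes.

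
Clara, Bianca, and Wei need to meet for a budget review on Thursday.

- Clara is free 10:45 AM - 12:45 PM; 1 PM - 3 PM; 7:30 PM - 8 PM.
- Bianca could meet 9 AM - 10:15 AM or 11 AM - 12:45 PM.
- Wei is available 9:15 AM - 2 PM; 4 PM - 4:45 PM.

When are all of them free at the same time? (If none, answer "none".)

Clara ∩ Bianca: 11:00-12:45.
Clara ∩ Bianca ∩ Wei: 11:00-12:45.
Those are the intersection windows.

11:00-12:45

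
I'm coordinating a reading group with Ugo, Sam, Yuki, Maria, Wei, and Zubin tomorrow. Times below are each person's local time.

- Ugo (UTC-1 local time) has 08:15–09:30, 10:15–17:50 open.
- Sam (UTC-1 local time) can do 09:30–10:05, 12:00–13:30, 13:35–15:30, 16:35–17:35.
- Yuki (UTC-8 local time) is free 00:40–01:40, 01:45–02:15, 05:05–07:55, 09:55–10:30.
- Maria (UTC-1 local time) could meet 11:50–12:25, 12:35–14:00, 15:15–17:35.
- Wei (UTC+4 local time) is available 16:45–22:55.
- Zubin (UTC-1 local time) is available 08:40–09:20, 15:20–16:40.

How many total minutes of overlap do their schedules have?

0

Ugo in UTC: 09:15-10:30, 11:15-18:50 (add 1h to convert from UTC-1).
Sam in UTC: 10:30-11:05, 13:00-14:30, 14:35-16:30, 17:35-18:35 (add 1h to convert from UTC-1).
Yuki in UTC: 08:40-09:40, 09:45-10:15, 13:05-15:55, 17:55-18:30 (add 8h to convert from UTC-8).
Maria in UTC: 12:50-13:25, 13:35-15:00, 16:15-18:35 (add 1h to convert from UTC-1).
Wei in UTC: 12:45-18:55 (subtract 4h to convert from UTC+4).
Zubin in UTC: 09:40-10:20, 16:20-17:40 (add 1h to convert from UTC-1).
Ugo ∩ Sam: 13:00-14:30, 14:35-16:30, 17:35-18:35.
Ugo ∩ Sam ∩ Yuki: 13:05-14:30, 14:35-15:55, 17:55-18:30.
Ugo ∩ Sam ∩ Yuki ∩ Maria: 13:05-13:25, 13:35-14:30, 14:35-15:00, 17:55-18:30.
Ugo ∩ Sam ∩ Yuki ∩ Maria ∩ Wei: 13:05-13:25, 13:35-14:30, 14:35-15:00, 17:55-18:30.
Ugo ∩ Sam ∩ Yuki ∩ Maria ∩ Wei ∩ Zubin: ∅.
There is no time when everyone is free.
There is no common window, so the total is 0 minutes.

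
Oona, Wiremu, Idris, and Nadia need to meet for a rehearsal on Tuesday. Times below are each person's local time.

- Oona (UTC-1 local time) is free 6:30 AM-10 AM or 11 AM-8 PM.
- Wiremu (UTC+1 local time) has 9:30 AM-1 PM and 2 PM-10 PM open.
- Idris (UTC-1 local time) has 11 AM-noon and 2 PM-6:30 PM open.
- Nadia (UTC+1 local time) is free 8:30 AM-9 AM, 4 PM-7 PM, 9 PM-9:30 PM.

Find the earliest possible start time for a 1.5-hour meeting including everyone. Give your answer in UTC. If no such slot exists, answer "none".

Oona in UTC: 07:30-11:00, 12:00-21:00 (add 1h to convert from UTC-1).
Wiremu in UTC: 08:30-12:00, 13:00-21:00 (subtract 1h to convert from UTC+1).
Idris in UTC: 12:00-13:00, 15:00-19:30 (add 1h to convert from UTC-1).
Nadia in UTC: 07:30-08:00, 15:00-18:00, 20:00-20:30 (subtract 1h to convert from UTC+1).
Oona ∩ Wiremu: 08:30-11:00, 13:00-21:00.
Oona ∩ Wiremu ∩ Idris: 15:00-19:30.
Oona ∩ Wiremu ∩ Idris ∩ Nadia: 15:00-18:00.
The first common window of at least 90 minutes is 15:00-18:00, so the earliest start is 15:00.

15:00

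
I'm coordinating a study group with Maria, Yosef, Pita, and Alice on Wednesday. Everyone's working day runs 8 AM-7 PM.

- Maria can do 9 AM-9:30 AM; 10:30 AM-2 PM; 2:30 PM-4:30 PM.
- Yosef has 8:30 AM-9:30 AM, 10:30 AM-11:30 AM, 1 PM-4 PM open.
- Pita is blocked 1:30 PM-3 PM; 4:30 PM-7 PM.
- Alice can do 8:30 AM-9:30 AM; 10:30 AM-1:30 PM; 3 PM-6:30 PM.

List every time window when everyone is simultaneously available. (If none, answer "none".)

Maria free: 09:00-09:30, 10:30-14:00, 14:30-16:30.
Yosef free: 08:30-09:30, 10:30-11:30, 13:00-16:00.
Pita free: 08:00-13:30, 15:00-16:30 (invert busy blocks within the working day).
Alice free: 08:30-09:30, 10:30-13:30, 15:00-18:30.
Maria ∩ Yosef: 09:00-09:30, 10:30-11:30, 13:00-14:00, 14:30-16:00.
Maria ∩ Yosef ∩ Pita: 09:00-09:30, 10:30-11:30, 13:00-13:30, 15:00-16:00.
Maria ∩ Yosef ∩ Pita ∩ Alice: 09:00-09:30, 10:30-11:30, 13:00-13:30, 15:00-16:00.
So the common availability across everyone is 09:00-09:30, 10:30-11:30, 13:00-13:30, 15:00-16:00.

09:00-09:30, 10:30-11:30, 13:00-13:30, 15:00-16:00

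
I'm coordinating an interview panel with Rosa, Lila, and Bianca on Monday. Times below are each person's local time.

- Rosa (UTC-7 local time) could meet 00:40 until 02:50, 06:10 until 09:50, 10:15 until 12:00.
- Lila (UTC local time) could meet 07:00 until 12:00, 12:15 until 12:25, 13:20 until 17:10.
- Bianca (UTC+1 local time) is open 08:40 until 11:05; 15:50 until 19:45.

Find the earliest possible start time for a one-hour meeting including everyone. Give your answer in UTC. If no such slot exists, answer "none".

Rosa in UTC: 07:40-09:50, 13:10-16:50, 17:15-19:00 (add 7h to convert from UTC-7).
Lila in UTC: 07:00-12:00, 12:15-12:25, 13:20-17:10.
Bianca in UTC: 07:40-10:05, 14:50-18:45 (subtract 1h to convert from UTC+1).
Rosa ∩ Lila: 07:40-09:50, 13:20-16:50.
Rosa ∩ Lila ∩ Bianca: 07:40-09:50, 14:50-16:50.
Those are the intersection windows.
The first common window of at least 60 minutes is 07:40-09:50, so the earliest start is 07:40.

07:40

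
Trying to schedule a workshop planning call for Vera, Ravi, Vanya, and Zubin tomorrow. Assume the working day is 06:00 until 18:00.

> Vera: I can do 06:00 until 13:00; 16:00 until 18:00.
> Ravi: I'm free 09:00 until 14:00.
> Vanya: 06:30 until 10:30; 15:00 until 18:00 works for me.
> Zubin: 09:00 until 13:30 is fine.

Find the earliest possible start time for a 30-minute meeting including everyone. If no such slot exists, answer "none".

Vera ∩ Ravi: 09:00-13:00.
Vera ∩ Ravi ∩ Vanya: 09:00-10:30.
Vera ∩ Ravi ∩ Vanya ∩ Zubin: 09:00-10:30.
The first common window of at least 30 minutes is 09:00-10:30, so the earliest start is 09:00.

09:00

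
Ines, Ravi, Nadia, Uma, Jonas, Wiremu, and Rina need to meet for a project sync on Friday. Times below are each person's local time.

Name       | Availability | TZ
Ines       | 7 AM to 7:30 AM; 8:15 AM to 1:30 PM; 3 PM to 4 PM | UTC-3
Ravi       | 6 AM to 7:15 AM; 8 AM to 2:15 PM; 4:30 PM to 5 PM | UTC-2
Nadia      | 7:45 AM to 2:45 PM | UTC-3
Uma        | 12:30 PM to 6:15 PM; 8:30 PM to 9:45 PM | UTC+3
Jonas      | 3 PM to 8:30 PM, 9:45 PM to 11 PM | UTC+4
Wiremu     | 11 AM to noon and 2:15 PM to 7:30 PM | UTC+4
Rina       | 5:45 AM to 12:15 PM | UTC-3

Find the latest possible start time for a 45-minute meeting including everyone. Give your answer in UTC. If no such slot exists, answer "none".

Ines in UTC: 10:00-10:30, 11:15-16:30, 18:00-19:00 (add 3h to convert from UTC-3).
Ravi in UTC: 08:00-09:15, 10:00-16:15, 18:30-19:00 (add 2h to convert from UTC-2).
Nadia in UTC: 10:45-17:45 (add 3h to convert from UTC-3).
Uma in UTC: 09:30-15:15, 17:30-18:45 (subtract 3h to convert from UTC+3).
Jonas in UTC: 11:00-16:30, 17:45-19:00 (subtract 4h to convert from UTC+4).
Wiremu in UTC: 07:00-08:00, 10:15-15:30 (subtract 4h to convert from UTC+4).
Rina in UTC: 08:45-15:15 (add 3h to convert from UTC-3).
Ines ∩ Ravi: 10:00-10:30, 11:15-16:15, 18:30-19:00.
Ines ∩ Ravi ∩ Nadia: 11:15-16:15.
Ines ∩ Ravi ∩ Nadia ∩ Uma: 11:15-15:15.
Ines ∩ Ravi ∩ Nadia ∩ Uma ∩ Jonas: 11:15-15:15.
Ines ∩ Ravi ∩ Nadia ∩ Uma ∩ Jonas ∩ Wiremu: 11:15-15:15.
Ines ∩ Ravi ∩ Nadia ∩ Uma ∩ Jonas ∩ Wiremu ∩ Rina: 11:15-15:15.
Those are the intersection windows.
The last common window of at least 45 minutes is 11:15-15:15; a 45-minute meeting can start as late as 14:30 and still end by 15:15.

14:30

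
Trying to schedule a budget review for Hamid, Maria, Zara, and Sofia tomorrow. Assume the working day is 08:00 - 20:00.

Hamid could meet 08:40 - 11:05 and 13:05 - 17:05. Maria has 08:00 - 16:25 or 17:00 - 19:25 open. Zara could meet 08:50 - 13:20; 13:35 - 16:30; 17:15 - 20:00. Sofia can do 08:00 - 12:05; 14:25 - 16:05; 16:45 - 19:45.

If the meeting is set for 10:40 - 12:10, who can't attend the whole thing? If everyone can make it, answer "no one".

Hamid, Sofia

Hamid: not fully free for 10:40-12:10. Maria: free for 10:40-12:10. Zara: free for 10:40-12:10. Sofia: not fully free for 10:40-12:10.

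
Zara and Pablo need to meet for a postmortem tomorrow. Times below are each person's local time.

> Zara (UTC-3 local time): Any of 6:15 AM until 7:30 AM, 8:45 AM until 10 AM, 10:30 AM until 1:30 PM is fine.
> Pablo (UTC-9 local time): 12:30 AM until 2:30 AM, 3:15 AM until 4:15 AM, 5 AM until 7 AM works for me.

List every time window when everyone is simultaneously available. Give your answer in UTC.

09:30-10:30, 12:15-13:00, 14:00-16:00

Zara in UTC: 09:15-10:30, 11:45-13:00, 13:30-16:30 (add 3h to convert from UTC-3).
Pablo in UTC: 09:30-11:30, 12:15-13:15, 14:00-16:00 (add 9h to convert from UTC-9).
Zara ∩ Pablo: 09:30-10:30, 12:15-13:00, 14:00-16:00.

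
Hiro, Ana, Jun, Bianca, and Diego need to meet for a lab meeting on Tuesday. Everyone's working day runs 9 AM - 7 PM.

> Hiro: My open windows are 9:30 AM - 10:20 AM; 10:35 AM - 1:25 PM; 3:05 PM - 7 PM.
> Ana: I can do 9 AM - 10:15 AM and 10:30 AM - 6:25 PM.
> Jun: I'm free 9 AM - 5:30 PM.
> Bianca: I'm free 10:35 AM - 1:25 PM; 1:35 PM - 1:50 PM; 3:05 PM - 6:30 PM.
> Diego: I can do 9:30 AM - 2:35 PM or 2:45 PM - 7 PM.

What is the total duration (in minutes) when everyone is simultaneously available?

315

Hiro ∩ Ana: 09:30-10:15, 10:35-13:25, 15:05-18:25.
Hiro ∩ Ana ∩ Jun: 09:30-10:15, 10:35-13:25, 15:05-17:30.
Hiro ∩ Ana ∩ Jun ∩ Bianca: 10:35-13:25, 15:05-17:30.
Hiro ∩ Ana ∩ Jun ∩ Bianca ∩ Diego: 10:35-13:25, 15:05-17:30.
Summing the common windows: 170 + 145 = 315 minutes.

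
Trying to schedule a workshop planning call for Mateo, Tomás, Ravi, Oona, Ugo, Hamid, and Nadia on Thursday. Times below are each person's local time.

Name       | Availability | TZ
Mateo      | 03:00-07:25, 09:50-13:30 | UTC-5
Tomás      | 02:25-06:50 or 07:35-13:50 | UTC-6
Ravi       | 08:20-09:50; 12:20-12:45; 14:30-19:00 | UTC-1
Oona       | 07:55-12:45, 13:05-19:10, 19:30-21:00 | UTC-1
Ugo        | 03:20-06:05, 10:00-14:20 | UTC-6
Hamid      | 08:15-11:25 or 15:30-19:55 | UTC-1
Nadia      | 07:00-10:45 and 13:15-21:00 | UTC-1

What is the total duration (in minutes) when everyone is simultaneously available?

210

Mateo in UTC: 08:00-12:25, 14:50-18:30 (add 5h to convert from UTC-5).
Tomás in UTC: 08:25-12:50, 13:35-19:50 (add 6h to convert from UTC-6).
Ravi in UTC: 09:20-10:50, 13:20-13:45, 15:30-20:00 (add 1h to convert from UTC-1).
Oona in UTC: 08:55-13:45, 14:05-20:10, 20:30-22:00 (add 1h to convert from UTC-1).
Ugo in UTC: 09:20-12:05, 16:00-20:20 (add 6h to convert from UTC-6).
Hamid in UTC: 09:15-12:25, 16:30-20:55 (add 1h to convert from UTC-1).
Nadia in UTC: 08:00-11:45, 14:15-22:00 (add 1h to convert from UTC-1).
Mateo ∩ Tomás: 08:25-12:25, 14:50-18:30.
Mateo ∩ Tomás ∩ Ravi: 09:20-10:50, 15:30-18:30.
Mateo ∩ Tomás ∩ Ravi ∩ Oona: 09:20-10:50, 15:30-18:30.
Mateo ∩ Tomás ∩ Ravi ∩ Oona ∩ Ugo: 09:20-10:50, 16:00-18:30.
Mateo ∩ Tomás ∩ Ravi ∩ Oona ∩ Ugo ∩ Hamid: 09:20-10:50, 16:30-18:30.
Mateo ∩ Tomás ∩ Ravi ∩ Oona ∩ Ugo ∩ Hamid ∩ Nadia: 09:20-10:50, 16:30-18:30.
Summing the common windows: 90 + 120 = 210 minutes.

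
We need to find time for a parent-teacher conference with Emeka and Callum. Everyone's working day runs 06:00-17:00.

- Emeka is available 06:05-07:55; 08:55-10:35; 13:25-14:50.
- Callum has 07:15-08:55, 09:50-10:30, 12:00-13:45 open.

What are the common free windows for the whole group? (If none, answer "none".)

Emeka ∩ Callum: 07:15-07:55, 09:50-10:30, 13:25-13:45.

07:15-07:55, 09:50-10:30, 13:25-13:45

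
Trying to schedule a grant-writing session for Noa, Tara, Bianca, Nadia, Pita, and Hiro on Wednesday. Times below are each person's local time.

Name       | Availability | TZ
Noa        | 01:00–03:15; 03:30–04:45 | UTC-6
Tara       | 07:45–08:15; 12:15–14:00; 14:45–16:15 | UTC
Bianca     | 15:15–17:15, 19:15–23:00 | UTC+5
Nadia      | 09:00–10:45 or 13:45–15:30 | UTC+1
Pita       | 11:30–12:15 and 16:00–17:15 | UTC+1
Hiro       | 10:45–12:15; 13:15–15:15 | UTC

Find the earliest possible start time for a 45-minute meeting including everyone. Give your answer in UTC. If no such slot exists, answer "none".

none

Noa in UTC: 07:00-09:15, 09:30-10:45 (add 6h to convert from UTC-6).
Tara in UTC: 07:45-08:15, 12:15-14:00, 14:45-16:15.
Bianca in UTC: 10:15-12:15, 14:15-18:00 (subtract 5h to convert from UTC+5).
Nadia in UTC: 08:00-09:45, 12:45-14:30 (subtract 1h to convert from UTC+1).
Pita in UTC: 10:30-11:15, 15:00-16:15 (subtract 1h to convert from UTC+1).
Hiro in UTC: 10:45-12:15, 13:15-15:15.
Noa ∩ Tara: 07:45-08:15.
Noa ∩ Tara ∩ Bianca: ∅.
Noa ∩ Tara ∩ Bianca ∩ Nadia: ∅.
Noa ∩ Tara ∩ Bianca ∩ Nadia ∩ Pita: ∅.
Noa ∩ Tara ∩ Bianca ∩ Nadia ∩ Pita ∩ Hiro: ∅.
There is no time when everyone is free.
No common window is at least 45 minutes long.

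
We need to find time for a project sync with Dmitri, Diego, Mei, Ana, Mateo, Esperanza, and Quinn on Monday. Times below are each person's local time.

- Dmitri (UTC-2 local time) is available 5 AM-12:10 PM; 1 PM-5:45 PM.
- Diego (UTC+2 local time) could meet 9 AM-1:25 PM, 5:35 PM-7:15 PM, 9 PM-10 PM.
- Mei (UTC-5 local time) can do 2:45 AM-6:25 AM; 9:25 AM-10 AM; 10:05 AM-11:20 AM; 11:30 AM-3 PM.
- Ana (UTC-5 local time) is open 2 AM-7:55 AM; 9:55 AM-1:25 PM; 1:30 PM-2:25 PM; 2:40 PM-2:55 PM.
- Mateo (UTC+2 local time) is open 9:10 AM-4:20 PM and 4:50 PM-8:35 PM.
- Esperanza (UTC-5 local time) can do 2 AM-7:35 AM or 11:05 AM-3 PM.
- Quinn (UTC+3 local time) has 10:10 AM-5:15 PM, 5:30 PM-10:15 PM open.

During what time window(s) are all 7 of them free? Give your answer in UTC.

Dmitri in UTC: 07:00-14:10, 15:00-19:45 (add 2h to convert from UTC-2).
Diego in UTC: 07:00-11:25, 15:35-17:15, 19:00-20:00 (subtract 2h to convert from UTC+2).
Mei in UTC: 07:45-11:25, 14:25-15:00, 15:05-16:20, 16:30-20:00 (add 5h to convert from UTC-5).
Ana in UTC: 07:00-12:55, 14:55-18:25, 18:30-19:25, 19:40-19:55 (add 5h to convert from UTC-5).
Mateo in UTC: 07:10-14:20, 14:50-18:35 (subtract 2h to convert from UTC+2).
Esperanza in UTC: 07:00-12:35, 16:05-20:00 (add 5h to convert from UTC-5).
Quinn in UTC: 07:10-14:15, 14:30-19:15 (subtract 3h to convert from UTC+3).
Dmitri ∩ Diego: 07:00-11:25, 15:35-17:15, 19:00-19:45.
Dmitri ∩ Diego ∩ Mei: 07:45-11:25, 15:35-16:20, 16:30-17:15, 19:00-19:45.
Dmitri ∩ Diego ∩ Mei ∩ Ana: 07:45-11:25, 15:35-16:20, 16:30-17:15, 19:00-19:25, 19:40-19:45.
Dmitri ∩ Diego ∩ Mei ∩ Ana ∩ Mateo: 07:45-11:25, 15:35-16:20, 16:30-17:15.
Dmitri ∩ Diego ∩ Mei ∩ Ana ∩ Mateo ∩ Esperanza: 07:45-11:25, 16:05-16:20, 16:30-17:15.
Dmitri ∩ Diego ∩ Mei ∩ Ana ∩ Mateo ∩ Esperanza ∩ Quinn: 07:45-11:25, 16:05-16:20, 16:30-17:15.

07:45-11:25, 16:05-16:20, 16:30-17:15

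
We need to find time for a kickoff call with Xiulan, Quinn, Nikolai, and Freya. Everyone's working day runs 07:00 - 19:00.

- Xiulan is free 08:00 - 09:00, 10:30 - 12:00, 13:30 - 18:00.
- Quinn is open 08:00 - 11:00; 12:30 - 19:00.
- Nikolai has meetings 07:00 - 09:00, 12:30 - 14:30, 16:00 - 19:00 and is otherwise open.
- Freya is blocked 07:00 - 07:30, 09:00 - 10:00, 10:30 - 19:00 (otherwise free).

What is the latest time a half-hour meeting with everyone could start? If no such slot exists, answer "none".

none

Xiulan free: 08:00-09:00, 10:30-12:00, 13:30-18:00.
Quinn free: 08:00-11:00, 12:30-19:00.
Nikolai free: 09:00-12:30, 14:30-16:00 (invert busy blocks within the working day).
Freya free: 07:30-09:00, 10:00-10:30 (invert busy blocks within the working day).
Xiulan ∩ Quinn: 08:00-09:00, 10:30-11:00, 13:30-18:00.
Xiulan ∩ Quinn ∩ Nikolai: 10:30-11:00, 14:30-16:00.
Xiulan ∩ Quinn ∩ Nikolai ∩ Freya: ∅.
There is no time when everyone is free.
No common window is at least 30 minutes long.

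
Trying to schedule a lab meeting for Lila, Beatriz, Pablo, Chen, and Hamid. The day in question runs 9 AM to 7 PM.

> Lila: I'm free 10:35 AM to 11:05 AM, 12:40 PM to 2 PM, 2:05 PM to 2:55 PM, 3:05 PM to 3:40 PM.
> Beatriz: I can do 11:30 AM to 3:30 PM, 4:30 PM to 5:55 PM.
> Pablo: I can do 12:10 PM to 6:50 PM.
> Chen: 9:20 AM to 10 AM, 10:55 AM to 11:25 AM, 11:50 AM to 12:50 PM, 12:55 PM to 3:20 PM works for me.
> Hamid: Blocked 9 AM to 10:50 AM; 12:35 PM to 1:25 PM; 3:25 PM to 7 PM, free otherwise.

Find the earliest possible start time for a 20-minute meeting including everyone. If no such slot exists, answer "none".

13:25

Lila free: 10:35-11:05, 12:40-14:00, 14:05-14:55, 15:05-15:40.
Beatriz free: 11:30-15:30, 16:30-17:55.
Pablo free: 12:10-18:50.
Chen free: 09:20-10:00, 10:55-11:25, 11:50-12:50, 12:55-15:20.
Hamid free: 10:50-12:35, 13:25-15:25 (invert busy blocks within the working day).
Lila ∩ Beatriz: 12:40-14:00, 14:05-14:55, 15:05-15:30.
Lila ∩ Beatriz ∩ Pablo: 12:40-14:00, 14:05-14:55, 15:05-15:30.
Lila ∩ Beatriz ∩ Pablo ∩ Chen: 12:40-12:50, 12:55-14:00, 14:05-14:55, 15:05-15:20.
Lila ∩ Beatriz ∩ Pablo ∩ Chen ∩ Hamid: 13:25-14:00, 14:05-14:55, 15:05-15:20.
The first common window of at least 20 minutes is 13:25-14:00, so the earliest start is 13:25.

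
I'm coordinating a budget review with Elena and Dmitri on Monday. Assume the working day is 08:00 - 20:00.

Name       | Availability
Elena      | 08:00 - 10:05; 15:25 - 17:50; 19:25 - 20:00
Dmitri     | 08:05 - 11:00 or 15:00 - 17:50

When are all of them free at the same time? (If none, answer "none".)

Elena ∩ Dmitri: 08:05-10:05, 15:25-17:50.

08:05-10:05, 15:25-17:50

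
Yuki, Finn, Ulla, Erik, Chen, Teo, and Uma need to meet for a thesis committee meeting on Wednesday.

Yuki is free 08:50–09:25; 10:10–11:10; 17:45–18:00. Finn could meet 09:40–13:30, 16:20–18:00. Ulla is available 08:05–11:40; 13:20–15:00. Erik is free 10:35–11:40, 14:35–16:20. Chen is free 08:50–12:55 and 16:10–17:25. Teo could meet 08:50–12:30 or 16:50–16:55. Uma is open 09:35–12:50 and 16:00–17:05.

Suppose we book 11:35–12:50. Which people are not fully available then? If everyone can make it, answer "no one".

Yuki: not fully free for 11:35-12:50. Finn: free for 11:35-12:50. Ulla: not fully free for 11:35-12:50. Erik: not fully free for 11:35-12:50. Chen: free for 11:35-12:50. Teo: not fully free for 11:35-12:50. Uma: free for 11:35-12:50.

Erik, Teo, Ulla, Yuki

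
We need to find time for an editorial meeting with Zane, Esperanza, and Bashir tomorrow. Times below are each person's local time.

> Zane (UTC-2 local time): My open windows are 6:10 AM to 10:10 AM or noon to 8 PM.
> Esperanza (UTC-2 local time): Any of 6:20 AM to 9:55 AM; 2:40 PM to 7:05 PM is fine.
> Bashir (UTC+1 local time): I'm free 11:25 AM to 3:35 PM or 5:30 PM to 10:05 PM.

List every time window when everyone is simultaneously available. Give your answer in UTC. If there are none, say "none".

Zane in UTC: 08:10-12:10, 14:00-22:00 (add 2h to convert from UTC-2).
Esperanza in UTC: 08:20-11:55, 16:40-21:05 (add 2h to convert from UTC-2).
Bashir in UTC: 10:25-14:35, 16:30-21:05 (subtract 1h to convert from UTC+1).
Zane ∩ Esperanza: 08:20-11:55, 16:40-21:05.
Zane ∩ Esperanza ∩ Bashir: 10:25-11:55, 16:40-21:05.

10:25-11:55, 16:40-21:05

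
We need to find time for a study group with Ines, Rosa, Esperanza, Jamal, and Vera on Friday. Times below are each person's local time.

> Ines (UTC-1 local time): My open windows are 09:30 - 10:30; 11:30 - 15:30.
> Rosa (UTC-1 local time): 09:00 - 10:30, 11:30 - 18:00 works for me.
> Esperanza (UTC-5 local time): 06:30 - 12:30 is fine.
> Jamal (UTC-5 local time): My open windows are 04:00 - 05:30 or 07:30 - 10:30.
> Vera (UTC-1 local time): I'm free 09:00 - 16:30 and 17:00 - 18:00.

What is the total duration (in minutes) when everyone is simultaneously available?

180

Ines in UTC: 10:30-11:30, 12:30-16:30 (add 1h to convert from UTC-1).
Rosa in UTC: 10:00-11:30, 12:30-19:00 (add 1h to convert from UTC-1).
Esperanza in UTC: 11:30-17:30 (add 5h to convert from UTC-5).
Jamal in UTC: 09:00-10:30, 12:30-15:30 (add 5h to convert from UTC-5).
Vera in UTC: 10:00-17:30, 18:00-19:00 (add 1h to convert from UTC-1).
Ines ∩ Rosa: 10:30-11:30, 12:30-16:30.
Ines ∩ Rosa ∩ Esperanza: 12:30-16:30.
Ines ∩ Rosa ∩ Esperanza ∩ Jamal: 12:30-15:30.
Ines ∩ Rosa ∩ Esperanza ∩ Jamal ∩ Vera: 12:30-15:30.
That's a single block of 180 minutes.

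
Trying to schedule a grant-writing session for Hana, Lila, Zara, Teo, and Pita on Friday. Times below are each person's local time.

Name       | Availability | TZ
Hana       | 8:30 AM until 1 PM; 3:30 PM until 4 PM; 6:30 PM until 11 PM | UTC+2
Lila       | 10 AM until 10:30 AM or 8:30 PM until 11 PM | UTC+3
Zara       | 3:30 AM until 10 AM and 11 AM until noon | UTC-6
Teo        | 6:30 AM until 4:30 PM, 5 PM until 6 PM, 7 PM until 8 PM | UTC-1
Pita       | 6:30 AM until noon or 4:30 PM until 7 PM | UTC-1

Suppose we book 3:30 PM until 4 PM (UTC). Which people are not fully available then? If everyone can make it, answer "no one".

Hana, Lila, Pita

Hana in UTC: 06:30-11:00, 13:30-14:00, 16:30-21:00 (subtract 2h to convert from UTC+2).
Lila in UTC: 07:00-07:30, 17:30-20:00 (subtract 3h to convert from UTC+3).
Zara in UTC: 09:30-16:00, 17:00-18:00 (add 6h to convert from UTC-6).
Teo in UTC: 07:30-17:30, 18:00-19:00, 20:00-21:00 (add 1h to convert from UTC-1).
Pita in UTC: 07:30-13:00, 17:30-20:00 (add 1h to convert from UTC-1).
Hana: not fully free for 15:30-16:00. Lila: not fully free for 15:30-16:00. Zara: free for 15:30-16:00. Teo: free for 15:30-16:00. Pita: not fully free for 15:30-16:00.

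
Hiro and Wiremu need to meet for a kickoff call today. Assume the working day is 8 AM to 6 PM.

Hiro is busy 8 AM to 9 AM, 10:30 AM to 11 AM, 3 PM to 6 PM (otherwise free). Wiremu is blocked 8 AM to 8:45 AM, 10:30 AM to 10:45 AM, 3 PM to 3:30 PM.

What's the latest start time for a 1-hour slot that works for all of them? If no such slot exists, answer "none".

Hiro free: 09:00-10:30, 11:00-15:00 (invert busy blocks within the working day).
Wiremu free: 08:45-10:30, 10:45-15:00, 15:30-18:00 (invert busy blocks within the working day).
Hiro ∩ Wiremu: 09:00-10:30, 11:00-15:00.
Those are the intersection windows.
The last common window of at least 60 minutes is 11:00-15:00; a 60-minute meeting can start as late as 14:00 and still end by 15:00.

14:00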